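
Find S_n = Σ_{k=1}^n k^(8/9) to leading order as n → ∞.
S_n ~ (9/17) · n^(17/9)

Integral comparison: Σ_{k=1}^n k^(8/9) = ∫_0^n x^(8/9) dx + O(n^(8/9)). The integral is n^(1 + 8/9) / (1 + 8/9) = n^((8+9)/9) / ((8+9)/9) = (9/17) · n^(17/9).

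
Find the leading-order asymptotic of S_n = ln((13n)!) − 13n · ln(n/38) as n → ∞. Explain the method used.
S_n ~ 13n · (ln 494 − 1) + O(ln n)

Stirling: ln((13n)!) = 13n ln(13n) − 13n + O(ln n).
  S_n = 13n ln(13n) − 13n − 13n ln(n/38) + O(ln n)
      = 13n ln(13n) − 13n ln n + 13n ln 38 − 13n + O(ln n)
      = 13n ln 13 + 13n ln 38 − 13n + O(ln n)
      = 13n (ln 494 − 1) + O(ln n).
Numerically ln(494) − 1 ≈ 5.2025.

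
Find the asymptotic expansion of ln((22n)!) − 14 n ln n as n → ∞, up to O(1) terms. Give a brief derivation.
ln((22n)!) − 14 n ln n = 8 n ln n + 22(ln 22 − 1) n + (1/2) ln(2π·22n) + O(1/n)

Stirling: ln((22n)!) = 22n ln(22n) − 22n + (1/2) ln(2π·22n) + O(1/n).
Expand 22n ln(22n) = 22n (ln n + ln 22) = 22n ln n + 22n ln 22.
Subtract 14n ln n: leading term is (22 − 14) n ln n = 8 n ln n. The next term is 22n ln 22 − 22n = 22(ln 22 − 1) n. Then the (1/2) ln(2π·22n) correction.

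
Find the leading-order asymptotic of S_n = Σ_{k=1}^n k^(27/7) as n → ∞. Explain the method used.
S_n ~ (7/34) · n^(34/7)

Integral comparison: Σ_{k=1}^n k^(27/7) = ∫_0^n x^(27/7) dx + O(n^(27/7)). The integral is n^(1 + 27/7) / (1 + 27/7) = n^((27+7)/7) / ((27+7)/7) = (7/34) · n^(34/7).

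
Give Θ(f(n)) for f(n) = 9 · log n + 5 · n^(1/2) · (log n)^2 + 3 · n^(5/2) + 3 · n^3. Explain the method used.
f(n) ∈ Θ(n^3)

Compare the terms by growth order. For large n, n^a · (log n)^b dominates n^a' · (log n)^b' iff a > a', or (a = a' and b > b'). Ranking the 4 terms shows the dominant one is 3 · n^3. Hence f(n) ∈ Θ(n^3).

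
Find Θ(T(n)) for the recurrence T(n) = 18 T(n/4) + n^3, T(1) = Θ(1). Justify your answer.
T(n) = Θ(n^3)

log_4 18 ≈ 2.085. f(n) = n^3 dominates n^(log_4 18) since 3 > 2.085, and the regularity condition a·f(n/b) = 18·(n/4)^3 = (18/64)·n^3 ≤ c·f(n) holds with c = 18/64 ≈ 0.281 < 1. So this is Case 3: T(n) = Θ(f(n)) = Θ(n^3).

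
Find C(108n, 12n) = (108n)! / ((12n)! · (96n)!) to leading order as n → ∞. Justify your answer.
C(108n, 12n) ~ (387420489/16777216)^(12n) · sqrt(9/(16π·12n))

Write N = 12n. Apply Stirling to each factorial:
  (9N)! ~ sqrt(2π·9N) · (9N/e)^(9N),
  N! ~ sqrt(2π N) · (N/e)^N,
  (8N)! ~ sqrt(2π·8N) · (8N/e)^(8N).
The exponential factors combine to (9N)^(9N) / (N^N · (8N)^(8N)) = 9^(9N)/8^(8N) = (9^9/8^8)^N = (387420489/16777216)^N.
The square-root prefactors combine to sqrt(2π·9N) / (sqrt(2π N)·sqrt(2π·8N)) = sqrt(9 / (2π·8·N)) = sqrt(9/(16π·12n)).
Substituting N = 12n: C(108n, 12n) ~ (387420489/16777216)^(12n) · sqrt(9/(16π·12n)).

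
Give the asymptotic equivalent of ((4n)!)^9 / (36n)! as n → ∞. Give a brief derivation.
((4n)!)^9/(36n)! ~ ((2π·4n)^(8/2) / 3) · 9^(−9·4n)  →  0

Write N = 4n. Stirling: N! ~ sqrt(2π N)(N/e)^N and (9N)! ~ sqrt(2π·9N)·(9N/e)^(9N).
  (N!)^9/(9N)! ~ (2π N)^(9/2) (N/e)^(9N) / [sqrt(2π·9N) (9N/e)^(9N)]
     = (2π N)^(9/2) / sqrt(2π·9N) · (N/(9N))^(9N)
     = (2π N)^((9−1)/2) / 3 · 9^(−9N).
Since 9^9 > 1, the factor 9^(−9N) decays exponentially, so the ratio → 0. Substituting N = 4n gives the stated form.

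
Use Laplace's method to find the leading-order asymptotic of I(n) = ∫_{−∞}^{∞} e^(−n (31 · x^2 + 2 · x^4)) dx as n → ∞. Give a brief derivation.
I(n) ~ sqrt(π/(31n))

φ(x) = 31 · x^2 + 2 · x^4 has its unique global minimum at x* = 0 (since φ'(x) = 62x + 8x^3 = 0 only at x = 0 for real x with both coefficients positive, and φ → ∞ as |x| → ∞). At x* = 0, φ(0) = 0 and φ''(0) = 62. Laplace's method then gives
  I(n) ~ sqrt(2π / (n · φ''(0))) · e^(−n φ(0)) = sqrt(2π / (62n)) = sqrt(π/(31n)).
The 2 · x^4 term contributes only at subleading order (an O(1/n) relative correction).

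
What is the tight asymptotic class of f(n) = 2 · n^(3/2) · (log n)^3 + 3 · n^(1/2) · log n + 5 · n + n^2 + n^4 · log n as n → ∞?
f(n) ∈ Θ(n^4 · log n)

Compare the terms by growth order. For large n, n^a · (log n)^b dominates n^a' · (log n)^b' iff a > a', or (a = a' and b > b'). Ranking the 5 terms shows the dominant one is n^4 · log n. Hence f(n) ∈ Θ(n^4 · log n).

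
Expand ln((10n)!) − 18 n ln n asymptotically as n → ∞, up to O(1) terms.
ln((10n)!) − 18 n ln n = −8 n ln n + 10(ln 10 − 1) n + (1/2) ln(2π·10n) + O(1/n)

Stirling: ln((10n)!) = 10n ln(10n) − 10n + (1/2) ln(2π·10n) + O(1/n).
Expand 10n ln(10n) = 10n (ln n + ln 10) = 10n ln n + 10n ln 10.
Subtract 18n ln n: leading term is (10 − 18) n ln n = −8 n ln n. The next term is 10n ln 10 − 10n = 10(ln 10 − 1) n. Then the (1/2) ln(2π·10n) correction.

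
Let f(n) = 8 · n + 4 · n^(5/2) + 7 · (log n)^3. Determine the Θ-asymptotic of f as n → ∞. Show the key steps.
f(n) ∈ Θ(n^(5/2))

Compare the terms by growth order. For large n, n^a · (log n)^b dominates n^a' · (log n)^b' iff a > a', or (a = a' and b > b'). Ranking the 3 terms shows the dominant one is 4 · n^(5/2). Hence f(n) ∈ Θ(n^(5/2)).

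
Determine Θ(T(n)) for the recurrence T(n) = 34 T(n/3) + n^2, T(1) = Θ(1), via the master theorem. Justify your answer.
T(n) = Θ(n^(log_3 34))

Master theorem: compare f(n) = n^2 to n^(log_3 34) where log_3 34 ≈ 3.210. Since 2 < log_3 34, we have f(n) = O(n^(log_3 34 − ε)) for some ε > 0 — Case 1. Hence T(n) = Θ(n^(log_3 34)).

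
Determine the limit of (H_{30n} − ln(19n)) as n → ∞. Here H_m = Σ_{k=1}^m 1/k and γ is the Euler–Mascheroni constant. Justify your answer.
lim = ln(30/19) + γ

By Euler-Maclaurin, H_m = ln m + γ + O(1/m). So
  H_{30n} − ln(19n) = ln(30n) + γ − ln(19n) + O(1/n)
                       = ln(30/19) + γ + O(1/n).
Hence the limit is ln(30/19) + γ.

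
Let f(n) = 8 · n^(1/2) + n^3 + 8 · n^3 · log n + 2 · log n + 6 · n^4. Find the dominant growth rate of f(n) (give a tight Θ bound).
f(n) ∈ Θ(n^4)

Compare the terms by growth order. For large n, n^a · (log n)^b dominates n^a' · (log n)^b' iff a > a', or (a = a' and b > b'). Ranking the 5 terms shows the dominant one is 6 · n^4. Hence f(n) ∈ Θ(n^4).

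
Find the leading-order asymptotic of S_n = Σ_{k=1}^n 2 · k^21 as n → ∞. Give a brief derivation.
S_n ~ n^22 / 11

By integral comparison (Euler-Maclaurin), Σ_{k=1}^n 2 · k^21 = 2 · ∫_0^n x^21 dx + O(n^21) = 2 · n^22/22 = n^22 / 11 + O(n^21). (Equivalently, Faulhaber's formula gives the same leading term.)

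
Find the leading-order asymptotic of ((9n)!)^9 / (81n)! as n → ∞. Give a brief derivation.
((9n)!)^9/(81n)! ~ ((2π·9n)^(8/2) / 3) · 9^(−9·9n)  →  0

Write N = 9n. Stirling: N! ~ sqrt(2π N)(N/e)^N and (9N)! ~ sqrt(2π·9N)·(9N/e)^(9N).
  (N!)^9/(9N)! ~ (2π N)^(9/2) (N/e)^(9N) / [sqrt(2π·9N) (9N/e)^(9N)]
     = (2π N)^(9/2) / sqrt(2π·9N) · (N/(9N))^(9N)
     = (2π N)^((9−1)/2) / 3 · 9^(−9N).
Since 9^9 > 1, the factor 9^(−9N) decays exponentially, so the ratio → 0. Substituting N = 9n gives the stated form.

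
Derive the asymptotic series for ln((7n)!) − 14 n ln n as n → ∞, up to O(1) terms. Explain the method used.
ln((7n)!) − 14 n ln n = −7 n ln n + 7(ln 7 − 1) n + (1/2) ln(2π·7n) + O(1/n)

Stirling: ln((7n)!) = 7n ln(7n) − 7n + (1/2) ln(2π·7n) + O(1/n).
Expand 7n ln(7n) = 7n (ln n + ln 7) = 7n ln n + 7n ln 7.
Subtract 14n ln n: leading term is (7 − 14) n ln n = −7 n ln n. The next term is 7n ln 7 − 7n = 7(ln 7 − 1) n. Then the (1/2) ln(2π·7n) correction.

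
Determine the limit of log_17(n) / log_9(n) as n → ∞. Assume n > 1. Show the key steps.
lim = ln(9) / ln(17) = log_17(9)

Change of base: log_17(n) = ln n / ln 17 and log_9(n) = ln n / ln 9. The ratio is (ln n / ln 17) · (ln 9 / ln n) = ln 9 / ln 17, a constant independent of n. So the limit is ln 9 / ln 17 = log_17(9).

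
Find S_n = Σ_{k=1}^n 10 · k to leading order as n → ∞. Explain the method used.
S_n ~ 5 · n^2

By integral comparison (Euler-Maclaurin), Σ_{k=1}^n 10 · k = 10 · ∫_0^n x^1 dx + O(n) = 10 · n^2/2 = 5 · n^2 + O(n). (Equivalently, Faulhaber's formula gives the same leading term.)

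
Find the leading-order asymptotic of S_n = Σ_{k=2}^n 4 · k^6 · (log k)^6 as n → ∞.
S_n ~ 4 · n^7 · (log n)^6 / 7

By integral comparison, S_n = ∫_1^n 4 · x^6 · (log x)^6 dx + O(n^6 · (log n)^6). For the integral, the leading term of ∫_1^n x^6 (log x)^6 dx is n^7/7 · (log n)^6 (by repeated integration by parts; each step lowers the log-exponent and produces a relatively O(1/log n) correction). Hence S_n ~ 4 · n^7 · (log n)^6 / 7.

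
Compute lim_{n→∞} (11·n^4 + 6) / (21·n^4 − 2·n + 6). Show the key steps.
lim = 11/21

For large n the leading n^4 terms dominate both numerator and denominator. Dividing top and bottom by n^4, every other term tends to 0, leaving 11/21.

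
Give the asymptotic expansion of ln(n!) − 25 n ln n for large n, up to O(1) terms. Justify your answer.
ln(n!) − 25 n ln n = −24 n ln n − n + (1/2) ln(2π n) + O(1/n)

Stirling: ln((n)!) = n ln(n) − n + (1/2) ln(2π·n) + O(1/n).
Here n ln(n) = n ln n.
Subtract 25n ln n: leading term is (1 − 25) n ln n = −24 n ln n. The next term is −n. Then the (1/2) ln(2π·n) correction.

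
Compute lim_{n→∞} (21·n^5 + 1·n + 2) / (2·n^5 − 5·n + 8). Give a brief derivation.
lim = 21/2

For large n the leading n^5 terms dominate both numerator and denominator. Dividing top and bottom by n^5, every other term tends to 0, leaving 21/2.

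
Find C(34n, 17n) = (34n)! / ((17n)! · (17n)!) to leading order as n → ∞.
C(34n, 17n) ~ (4)^(17n) · sqrt(1/(π·17n))

Write N = 17n. Apply Stirling to each factorial:
  (2N)! ~ sqrt(2π·2N) · (2N/e)^(2N),
  N! ~ sqrt(2π N) · (N/e)^N,
  (1N)! ~ sqrt(2π·1N) · (1N/e)^(1N).
The exponential factors combine to (2N)^(2N) / (N^N · (1N)^(1N)) = 2^(2N)/1^(1N) = (2^2/1^1)^N = (4)^N.
The square-root prefactors combine to sqrt(2π·2N) / (sqrt(2π N)·sqrt(2π·1N)) = sqrt(2 / (2π·1·N)) = sqrt(1/(π·17n)).
Substituting N = 17n: C(34n, 17n) ~ (4)^(17n) · sqrt(1/(π·17n)).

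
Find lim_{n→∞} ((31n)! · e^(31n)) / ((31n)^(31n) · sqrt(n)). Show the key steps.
lim = sqrt(2π·31)

Stirling: (31n)! ~ sqrt(2π·31n) · (31n/e)^(31n). Hence
  (31n)! · e^(31n) / (31n)^(31n) ~ sqrt(2π·31n).
Dividing by sqrt(n): sqrt(2π·31n) / sqrt(n) = sqrt(2π·31) · n^((1−1)/2), so the limit is sqrt(2π·31).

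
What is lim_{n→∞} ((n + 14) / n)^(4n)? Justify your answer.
lim = e^56

Rewrite as (1 + 14/n)^(4n). By the standard limit (1 + x/n)^n → e^x, we have (1 + 14/n)^n → e^14, and raising to the 4th power gives e^56.
More precisely, ln[(1 + 14/n)^(4n)] = 4n · ln(1 + 14/n) = 4n · (14/n + O(1/n^2)) = 56 + O(1/n) → 56.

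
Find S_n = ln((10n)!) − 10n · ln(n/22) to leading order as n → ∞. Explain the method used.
S_n ~ 10n · (ln 220 − 1) + O(ln n)

Stirling: ln((10n)!) = 10n ln(10n) − 10n + O(ln n).
  S_n = 10n ln(10n) − 10n − 10n ln(n/22) + O(ln n)
      = 10n ln(10n) − 10n ln n + 10n ln 22 − 10n + O(ln n)
      = 10n ln 10 + 10n ln 22 − 10n + O(ln n)
      = 10n (ln 220 − 1) + O(ln n).
Numerically ln(220) − 1 ≈ 4.3936.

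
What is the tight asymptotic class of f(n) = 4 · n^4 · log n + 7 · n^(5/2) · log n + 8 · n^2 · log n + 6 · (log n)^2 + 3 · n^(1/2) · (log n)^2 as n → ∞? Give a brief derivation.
f(n) ∈ Θ(n^4 · log n)

Compare the terms by growth order. For large n, n^a · (log n)^b dominates n^a' · (log n)^b' iff a > a', or (a = a' and b > b'). Ranking the 5 terms shows the dominant one is 4 · n^4 · log n. Hence f(n) ∈ Θ(n^4 · log n).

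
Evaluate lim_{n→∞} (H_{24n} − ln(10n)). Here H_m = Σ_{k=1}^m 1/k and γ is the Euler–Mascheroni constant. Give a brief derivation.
lim = ln(12/5) + γ

By Euler-Maclaurin, H_m = ln m + γ + O(1/m). So
  H_{24n} − ln(10n) = ln(24n) + γ − ln(10n) + O(1/n)
                       = ln(24/10) + γ + O(1/n).
Hence the limit is ln(24/10) + γ (= ln(12/5)).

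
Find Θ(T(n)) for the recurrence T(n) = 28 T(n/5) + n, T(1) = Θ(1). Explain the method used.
T(n) = Θ(n^(log_5 28))

Master theorem: compare f(n) = n to n^(log_5 28) where log_5 28 ≈ 2.070. Since 1 < log_5 28, we have f(n) = O(n^(log_5 28 − ε)) for some ε > 0 — Case 1. Hence T(n) = Θ(n^(log_5 28)).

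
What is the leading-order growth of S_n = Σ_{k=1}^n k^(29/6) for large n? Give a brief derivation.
S_n ~ (6/35) · n^(35/6)

Integral comparison: Σ_{k=1}^n k^(29/6) = ∫_0^n x^(29/6) dx + O(n^(29/6)). The integral is n^(1 + 29/6) / (1 + 29/6) = n^((29+6)/6) / ((29+6)/6) = (6/35) · n^(35/6).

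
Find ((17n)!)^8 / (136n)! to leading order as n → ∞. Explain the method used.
((17n)!)^8/(136n)! ~ ((2π·17n)^(7/2) / sqrt(8)) · 8^(−8·17n)  →  0

Write N = 17n. Stirling: N! ~ sqrt(2π N)(N/e)^N and (8N)! ~ sqrt(2π·8N)·(8N/e)^(8N).
  (N!)^8/(8N)! ~ (2π N)^(8/2) (N/e)^(8N) / [sqrt(2π·8N) (8N/e)^(8N)]
     = (2π N)^(8/2) / sqrt(2π·8N) · (N/(8N))^(8N)
     = (2π N)^((8−1)/2) / sqrt(8) · 8^(−8N).
Since 8^8 > 1, the factor 8^(−8N) decays exponentially, so the ratio → 0. Substituting N = 17n gives the stated form.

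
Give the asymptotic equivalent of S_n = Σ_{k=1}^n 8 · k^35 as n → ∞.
S_n ~ 2 · n^36 / 9

By integral comparison (Euler-Maclaurin), Σ_{k=1}^n 8 · k^35 = 8 · ∫_0^n x^35 dx + O(n^35) = 8 · n^36/36 = 2 · n^36 / 9 + O(n^35). (Equivalently, Faulhaber's formula gives the same leading term.)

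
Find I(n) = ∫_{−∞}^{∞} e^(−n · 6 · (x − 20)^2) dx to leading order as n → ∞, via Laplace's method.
I(n) = sqrt(π/(6n))

Here φ(x) = 6 · (x − 20)^2 has its unique minimum at x* = 20 with φ(x*) = 0 and φ''(x*) = 12. Laplace's method gives
  I(n) ~ e^(−n φ(x*)) · sqrt(2π / (n · φ''(x*))) = sqrt(2π / (12n)) = sqrt(π/(6n)).
This is exact: substituting u = (x − 20)·sqrt(6n) gives I(n) = (1/sqrt(6n)) ∫_{−∞}^{∞} e^(−u^2) du = sqrt(π/(6n)).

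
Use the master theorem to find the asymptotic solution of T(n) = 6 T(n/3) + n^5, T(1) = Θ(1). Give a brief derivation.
T(n) = Θ(n^5)

log_3 6 ≈ 1.631. f(n) = n^5 dominates n^(log_3 6) since 5 > 1.631, and the regularity condition a·f(n/b) = 6·(n/3)^5 = (6/243)·n^5 ≤ c·f(n) holds with c = 6/243 ≈ 0.0247 < 1. So this is Case 3: T(n) = Θ(f(n)) = Θ(n^5).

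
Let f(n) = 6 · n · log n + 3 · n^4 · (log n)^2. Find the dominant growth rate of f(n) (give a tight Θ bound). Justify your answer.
f(n) ∈ Θ(n^4 · (log n)^2)

Compare the terms by growth order. For large n, n^a · (log n)^b dominates n^a' · (log n)^b' iff a > a', or (a = a' and b > b'). Ranking the 2 terms shows the dominant one is 3 · n^4 · (log n)^2. Hence f(n) ∈ Θ(n^4 · (log n)^2).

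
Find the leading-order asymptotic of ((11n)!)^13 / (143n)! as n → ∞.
((11n)!)^13/(143n)! ~ ((2π·11n)^(12/2) / sqrt(13)) · 13^(−13·11n)  →  0

Write N = 11n. Stirling: N! ~ sqrt(2π N)(N/e)^N and (13N)! ~ sqrt(2π·13N)·(13N/e)^(13N).
  (N!)^13/(13N)! ~ (2π N)^(13/2) (N/e)^(13N) / [sqrt(2π·13N) (13N/e)^(13N)]
     = (2π N)^(13/2) / sqrt(2π·13N) · (N/(13N))^(13N)
     = (2π N)^((13−1)/2) / sqrt(13) · 13^(−13N).
Since 13^13 > 1, the factor 13^(−13N) decays exponentially, so the ratio → 0. Substituting N = 11n gives the stated form.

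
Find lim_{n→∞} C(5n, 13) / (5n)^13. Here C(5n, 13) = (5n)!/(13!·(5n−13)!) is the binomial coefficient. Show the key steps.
lim = 1/13! = 1/6227020800

With N = 5n → ∞: C(N, 13) / N^13 = [N(N−1)…(N−12)] / (13! · N^13) = (1/13!) · 1 · (1 − 1/(5n)) · … · (1 − 12/(5n)). Each factor → 1 as N → ∞, so the limit is 1/13! = 1/6227020800.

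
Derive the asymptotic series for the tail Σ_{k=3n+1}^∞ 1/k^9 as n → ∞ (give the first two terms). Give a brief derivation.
Σ_{k>3n} 1/k^9 = 1/(8 · (3n)^8) − 1/(2 · (3n)^9) + O(1/(3n)^10)

Compare to the integral: ∫_{3n}^∞ x^(−9) dx = [−x^(−8)/8]_{3n}^∞ = 1/((9−1)·(3n)^8). The Euler-Maclaurin correction adds −f(3n)/2 = −1/(2·(3n)^9). Euler-Maclaurin then gives
  Σ_{k>3n} 1/k^9 = ∫_{3n}^∞ dx/x^9 − 1/(2·(3n)^9) + O(1/(3n)^10).
(Equivalently this is ζ(9) − Σ_{k≤3n} 1/k^9.)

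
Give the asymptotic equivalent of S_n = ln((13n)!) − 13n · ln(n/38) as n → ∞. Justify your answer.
S_n ~ 13n · (ln 494 − 1) + O(ln n)

Stirling: ln((13n)!) = 13n ln(13n) − 13n + O(ln n).
  S_n = 13n ln(13n) − 13n − 13n ln(n/38) + O(ln n)
      = 13n ln(13n) − 13n ln n + 13n ln 38 − 13n + O(ln n)
      = 13n ln 13 + 13n ln 38 − 13n + O(ln n)
      = 13n (ln 494 − 1) + O(ln n).
Numerically ln(494) − 1 ≈ 5.2025.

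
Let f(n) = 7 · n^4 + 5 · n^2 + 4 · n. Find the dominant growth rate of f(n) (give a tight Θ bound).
f(n) ∈ Θ(n^4)

Compare the terms by growth order. For large n, n^a · (log n)^b dominates n^a' · (log n)^b' iff a > a', or (a = a' and b > b'). Ranking the 3 terms shows the dominant one is 7 · n^4. Hence f(n) ∈ Θ(n^4).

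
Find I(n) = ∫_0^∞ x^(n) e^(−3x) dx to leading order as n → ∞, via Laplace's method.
I(n) ~ (sqrt(2π·n) / 3) · (n/(3e))^(n)

Write the integrand as exp(n ln x − 3x) and set f(x) = n ln x − 3x. Then f'(x) = n/x − 3 = 0 at x* = n/3, and f''(x*) = −n/x*^2 = −3^2/(n). Laplace's method (interior maximum) gives
  I(n) ~ e^(f(x*)) · sqrt(2π / |f''(x*)|)
        = exp(n ln(n/3) − n) · sqrt(2π · n / 3^2)
        = (n/3)^(n) e^(−n) · sqrt(2π·n) / 3
        = (sqrt(2π·n) / 3) · (n/(3e))^(n).
This matches Γ(n+1)/3^(n+1) with Stirling applied to Γ.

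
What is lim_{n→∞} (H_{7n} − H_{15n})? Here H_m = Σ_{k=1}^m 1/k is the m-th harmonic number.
lim = ln(7/15)

Euler-Maclaurin gives H_m = ln m + γ + 1/(2m) + O(1/m^2). The γ and O(1/m) terms cancel in the difference:
  H_{7n} − H_{15n} = ln(7n) − ln(15n) + O(1/n) = ln(7/15) + O(1/n).
Hence the limit is ln(7/15).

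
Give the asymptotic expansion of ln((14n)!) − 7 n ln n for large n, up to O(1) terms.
ln((14n)!) − 7 n ln n = 7 n ln n + 14(ln 14 − 1) n + (1/2) ln(2π·14n) + O(1/n)

Stirling: ln((14n)!) = 14n ln(14n) − 14n + (1/2) ln(2π·14n) + O(1/n).
Expand 14n ln(14n) = 14n (ln n + ln 14) = 14n ln n + 14n ln 14.
Subtract 7n ln n: leading term is (14 − 7) n ln n = 7 n ln n. The next term is 14n ln 14 − 14n = 14(ln 14 − 1) n. Then the (1/2) ln(2π·14n) correction.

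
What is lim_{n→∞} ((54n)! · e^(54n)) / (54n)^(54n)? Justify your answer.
lim = ∞

Stirling: (54n)! ~ sqrt(2π·54n) · (54n/e)^(54n). Hence
  (54n)! · e^(54n) / (54n)^(54n) ~ sqrt(2π·54n) = sqrt(2π·54) · sqrt(n) → ∞.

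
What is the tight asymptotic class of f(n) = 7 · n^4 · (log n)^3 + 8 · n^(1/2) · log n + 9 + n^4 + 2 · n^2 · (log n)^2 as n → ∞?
f(n) ∈ Θ(n^4 · (log n)^3)

Compare the terms by growth order. For large n, n^a · (log n)^b dominates n^a' · (log n)^b' iff a > a', or (a = a' and b > b'). Ranking the 5 terms shows the dominant one is 7 · n^4 · (log n)^3. Hence f(n) ∈ Θ(n^4 · (log n)^3).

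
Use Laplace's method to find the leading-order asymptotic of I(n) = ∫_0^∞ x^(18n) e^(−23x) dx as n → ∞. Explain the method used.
I(n) ~ (sqrt(2π·18n) / 23) · (18n/(23e))^(18n)

Write the integrand as exp(18n ln x − 23x) and set f(x) = 18n ln x − 23x. Then f'(x) = 18n/x − 23 = 0 at x* = 18n/23, and f''(x*) = −18n/x*^2 = −23^2/(18n). Laplace's method (interior maximum) gives
  I(n) ~ e^(f(x*)) · sqrt(2π / |f''(x*)|)
        = exp(18n ln(18n/23) − 18n) · sqrt(2π · 18n / 23^2)
        = (18n/23)^(18n) e^(−18n) · sqrt(2π·18n) / 23
        = (sqrt(2π·18n) / 23) · (18n/(23e))^(18n).
This matches Γ(18n+1)/23^(18n+1) with Stirling applied to Γ.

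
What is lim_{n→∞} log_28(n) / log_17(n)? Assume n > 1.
lim = ln(17) / ln(28) = log_28(17)

Change of base: log_28(n) = ln n / ln 28 and log_17(n) = ln n / ln 17. The ratio is (ln n / ln 28) · (ln 17 / ln n) = ln 17 / ln 28, a constant independent of n. So the limit is ln 17 / ln 28 = log_28(17).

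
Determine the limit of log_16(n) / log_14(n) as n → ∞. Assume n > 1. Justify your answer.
lim = ln(14) / ln(16) = log_16(14)

Change of base: log_16(n) = ln n / ln 16 and log_14(n) = ln n / ln 14. The ratio is (ln n / ln 16) · (ln 14 / ln n) = ln 14 / ln 16, a constant independent of n. So the limit is ln 14 / ln 16 = log_16(14).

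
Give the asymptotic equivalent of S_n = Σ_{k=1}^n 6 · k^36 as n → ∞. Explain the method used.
S_n ~ 6 · n^37 / 37

By integral comparison (Euler-Maclaurin), Σ_{k=1}^n 6 · k^36 = 6 · ∫_0^n x^36 dx + O(n^36) = 6 · n^37/37 + O(n^36). (Equivalently, Faulhaber's formula gives the same leading term.)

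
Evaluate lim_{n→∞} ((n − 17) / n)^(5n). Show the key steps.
lim = e^(−85)

Rewrite as (1 − 17/n)^(5n). By the standard limit (1 + x/n)^n → e^x, we have (1 − 17/n)^n → e^(−17), and raising to the 5th power gives e^(−85).
More precisely, ln[(1 − 17/n)^(5n)] = 5n · ln(1 − 17/n) = 5n · (-17/n + O(1/n^2)) = -85 + O(1/n) → -85.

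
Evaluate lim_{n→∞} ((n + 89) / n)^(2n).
lim = e^178

Rewrite as (1 + 89/n)^(2n). By the standard limit (1 + x/n)^n → e^x, we have (1 + 89/n)^n → e^89, and raising to the 2nd power gives e^178.
More precisely, ln[(1 + 89/n)^(2n)] = 2n · ln(1 + 89/n) = 2n · (89/n + O(1/n^2)) = 178 + O(1/n) → 178.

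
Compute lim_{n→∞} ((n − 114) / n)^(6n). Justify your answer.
lim = e^(−684)

Rewrite as (1 − 114/n)^(6n). By the standard limit (1 + x/n)^n → e^x, we have (1 − 114/n)^n → e^(−114), and raising to the 6th power gives e^(−684).
More precisely, ln[(1 − 114/n)^(6n)] = 6n · ln(1 − 114/n) = 6n · (-114/n + O(1/n^2)) = -684 + O(1/n) → -684.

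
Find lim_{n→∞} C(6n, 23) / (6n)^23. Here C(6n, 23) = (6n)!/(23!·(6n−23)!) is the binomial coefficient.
lim = 1/23! = 1/25852016738884976640000

With N = 6n → ∞: C(N, 23) / N^23 = [N(N−1)…(N−22)] / (23! · N^23) = (1/23!) · 1 · (1 − 1/(6n)) · … · (1 − 22/(6n)). Each factor → 1 as N → ∞, so the limit is 1/23! = 1/25852016738884976640000.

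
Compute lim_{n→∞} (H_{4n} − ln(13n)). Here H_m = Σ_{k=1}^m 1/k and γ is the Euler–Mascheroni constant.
lim = ln(4/13) + γ

By Euler-Maclaurin, H_m = ln m + γ + O(1/m). So
  H_{4n} − ln(13n) = ln(4n) + γ − ln(13n) + O(1/n)
                       = ln(4/13) + γ + O(1/n).
Hence the limit is ln(4/13) + γ.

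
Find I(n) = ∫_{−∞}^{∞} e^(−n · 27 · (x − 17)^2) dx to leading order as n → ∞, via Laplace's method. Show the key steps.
I(n) = sqrt(π/(27n))

Here φ(x) = 27 · (x − 17)^2 has its unique minimum at x* = 17 with φ(x*) = 0 and φ''(x*) = 54. Laplace's method gives
  I(n) ~ e^(−n φ(x*)) · sqrt(2π / (n · φ''(x*))) = sqrt(2π / (54n)) = sqrt(π/(27n)).
This is exact: substituting u = (x − 17)·sqrt(27n) gives I(n) = (1/sqrt(27n)) ∫_{−∞}^{∞} e^(−u^2) du = sqrt(π/(27n)).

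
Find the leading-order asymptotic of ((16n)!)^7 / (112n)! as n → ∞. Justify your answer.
((16n)!)^7/(112n)! ~ ((2π·16n)^(6/2) / sqrt(7)) · 7^(−7·16n)  →  0

Write N = 16n. Stirling: N! ~ sqrt(2π N)(N/e)^N and (7N)! ~ sqrt(2π·7N)·(7N/e)^(7N).
  (N!)^7/(7N)! ~ (2π N)^(7/2) (N/e)^(7N) / [sqrt(2π·7N) (7N/e)^(7N)]
     = (2π N)^(7/2) / sqrt(2π·7N) · (N/(7N))^(7N)
     = (2π N)^((7−1)/2) / sqrt(7) · 7^(−7N).
Since 7^7 > 1, the factor 7^(−7N) decays exponentially, so the ratio → 0. Substituting N = 16n gives the stated form.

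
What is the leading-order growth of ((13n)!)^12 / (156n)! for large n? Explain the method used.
((13n)!)^12/(156n)! ~ ((2π·13n)^(11/2) / sqrt(12)) · 12^(−12·13n)  →  0

Write N = 13n. Stirling: N! ~ sqrt(2π N)(N/e)^N and (12N)! ~ sqrt(2π·12N)·(12N/e)^(12N).
  (N!)^12/(12N)! ~ (2π N)^(12/2) (N/e)^(12N) / [sqrt(2π·12N) (12N/e)^(12N)]
     = (2π N)^(12/2) / sqrt(2π·12N) · (N/(12N))^(12N)
     = (2π N)^((12−1)/2) / sqrt(12) · 12^(−12N).
Since 12^12 > 1, the factor 12^(−12N) decays exponentially, so the ratio → 0. Substituting N = 13n gives the stated form.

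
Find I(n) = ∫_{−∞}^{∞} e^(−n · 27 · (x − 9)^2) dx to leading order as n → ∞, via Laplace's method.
I(n) = sqrt(π/(27n))

Here φ(x) = 27 · (x − 9)^2 has its unique minimum at x* = 9 with φ(x*) = 0 and φ''(x*) = 54. Laplace's method gives
  I(n) ~ e^(−n φ(x*)) · sqrt(2π / (n · φ''(x*))) = sqrt(2π / (54n)) = sqrt(π/(27n)).
This is exact: substituting u = (x − 9)·sqrt(27n) gives I(n) = (1/sqrt(27n)) ∫_{−∞}^{∞} e^(−u^2) du = sqrt(π/(27n)).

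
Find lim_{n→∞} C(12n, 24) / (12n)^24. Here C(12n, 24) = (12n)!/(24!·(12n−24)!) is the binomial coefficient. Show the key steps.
lim = 1/24! = 1/620448401733239439360000

With N = 12n → ∞: C(N, 24) / N^24 = [N(N−1)…(N−23)] / (24! · N^24) = (1/24!) · 1 · (1 − 1/(12n)) · … · (1 − 23/(12n)). Each factor → 1 as N → ∞, so the limit is 1/24! = 1/620448401733239439360000.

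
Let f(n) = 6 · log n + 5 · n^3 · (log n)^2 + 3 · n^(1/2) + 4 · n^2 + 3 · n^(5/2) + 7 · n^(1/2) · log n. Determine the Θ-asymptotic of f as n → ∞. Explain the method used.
f(n) ∈ Θ(n^3 · (log n)^2)

Compare the terms by growth order. For large n, n^a · (log n)^b dominates n^a' · (log n)^b' iff a > a', or (a = a' and b > b'). Ranking the 6 terms shows the dominant one is 5 · n^3 · (log n)^2. Hence f(n) ∈ Θ(n^3 · (log n)^2).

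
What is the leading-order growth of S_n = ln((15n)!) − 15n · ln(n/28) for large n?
S_n ~ 15n · (ln 420 − 1) + O(ln n)

Stirling: ln((15n)!) = 15n ln(15n) − 15n + O(ln n).
  S_n = 15n ln(15n) − 15n − 15n ln(n/28) + O(ln n)
      = 15n ln(15n) − 15n ln n + 15n ln 28 − 15n + O(ln n)
      = 15n ln 15 + 15n ln 28 − 15n + O(ln n)
      = 15n (ln 420 − 1) + O(ln n).
Numerically ln(420) − 1 ≈ 5.0403.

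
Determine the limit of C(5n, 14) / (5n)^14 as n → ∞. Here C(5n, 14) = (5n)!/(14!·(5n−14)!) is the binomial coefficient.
lim = 1/14! = 1/87178291200

With N = 5n → ∞: C(N, 14) / N^14 = [N(N−1)…(N−13)] / (14! · N^14) = (1/14!) · 1 · (1 − 1/(5n)) · … · (1 − 13/(5n)). Each factor → 1 as N → ∞, so the limit is 1/14! = 1/87178291200.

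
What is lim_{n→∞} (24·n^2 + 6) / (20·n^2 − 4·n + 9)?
lim = 24/20 = 6/5

For large n the leading n^2 terms dominate both numerator and denominator. Dividing top and bottom by n^2, every other term tends to 0, leaving 24/20 = 6/5.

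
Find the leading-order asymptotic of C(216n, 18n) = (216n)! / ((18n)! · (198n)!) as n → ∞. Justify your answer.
C(216n, 18n) ~ (8916100448256/285311670611)^(18n) · sqrt(6/(11π·18n))

Write N = 18n. Apply Stirling to each factorial:
  (12N)! ~ sqrt(2π·12N) · (12N/e)^(12N),
  N! ~ sqrt(2π N) · (N/e)^N,
  (11N)! ~ sqrt(2π·11N) · (11N/e)^(11N).
The exponential factors combine to (12N)^(12N) / (N^N · (11N)^(11N)) = 12^(12N)/11^(11N) = (12^12/11^11)^N = (8916100448256/285311670611)^N.
The square-root prefactors combine to sqrt(2π·12N) / (sqrt(2π N)·sqrt(2π·11N)) = sqrt(12 / (2π·11·N)) = sqrt(6/(11π·18n)).
Substituting N = 18n: C(216n, 18n) ~ (8916100448256/285311670611)^(18n) · sqrt(6/(11π·18n)).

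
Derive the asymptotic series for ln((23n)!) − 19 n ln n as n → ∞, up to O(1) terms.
ln((23n)!) − 19 n ln n = 4 n ln n + 23(ln 23 − 1) n + (1/2) ln(2π·23n) + O(1/n)

Stirling: ln((23n)!) = 23n ln(23n) − 23n + (1/2) ln(2π·23n) + O(1/n).
Expand 23n ln(23n) = 23n (ln n + ln 23) = 23n ln n + 23n ln 23.
Subtract 19n ln n: leading term is (23 − 19) n ln n = 4 n ln n. The next term is 23n ln 23 − 23n = 23(ln 23 − 1) n. Then the (1/2) ln(2π·23n) correction.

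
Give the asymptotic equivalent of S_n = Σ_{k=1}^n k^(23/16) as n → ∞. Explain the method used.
S_n ~ (16/39) · n^(39/16)

Integral comparison: Σ_{k=1}^n k^(23/16) = ∫_0^n x^(23/16) dx + O(n^(23/16)). The integral is n^(1 + 23/16) / (1 + 23/16) = n^((23+16)/16) / ((23+16)/16) = (16/39) · n^(39/16).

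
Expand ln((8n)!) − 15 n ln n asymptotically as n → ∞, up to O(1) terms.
ln((8n)!) − 15 n ln n = −7 n ln n + 8(ln 8 − 1) n + (1/2) ln(2π·8n) + O(1/n)

Stirling: ln((8n)!) = 8n ln(8n) − 8n + (1/2) ln(2π·8n) + O(1/n).
Expand 8n ln(8n) = 8n (ln n + ln 8) = 8n ln n + 8n ln 8.
Subtract 15n ln n: leading term is (8 − 15) n ln n = −7 n ln n. The next term is 8n ln 8 − 8n = 8(ln 8 − 1) n. Then the (1/2) ln(2π·8n) correction.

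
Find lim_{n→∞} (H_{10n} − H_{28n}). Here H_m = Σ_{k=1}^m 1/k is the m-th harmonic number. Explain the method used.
lim = ln(10/28) = ln(5/14)

Euler-Maclaurin gives H_m = ln m + γ + 1/(2m) + O(1/m^2). The γ and O(1/m) terms cancel in the difference:
  H_{10n} − H_{28n} = ln(10n) − ln(28n) + O(1/n) = ln(10/28) + O(1/n).
Hence the limit is ln(10/28) = ln(5/14).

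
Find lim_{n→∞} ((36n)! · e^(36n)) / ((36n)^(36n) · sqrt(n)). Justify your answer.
lim = sqrt(2π·36)

Stirling: (36n)! ~ sqrt(2π·36n) · (36n/e)^(36n). Hence
  (36n)! · e^(36n) / (36n)^(36n) ~ sqrt(2π·36n).
Dividing by sqrt(n): sqrt(2π·36n) / sqrt(n) = sqrt(2π·36) · n^((1−1)/2), so the limit is sqrt(2π·36).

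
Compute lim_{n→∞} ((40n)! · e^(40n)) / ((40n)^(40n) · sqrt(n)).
lim = sqrt(2π·40)

Stirling: (40n)! ~ sqrt(2π·40n) · (40n/e)^(40n). Hence
  (40n)! · e^(40n) / (40n)^(40n) ~ sqrt(2π·40n).
Dividing by sqrt(n): sqrt(2π·40n) / sqrt(n) = sqrt(2π·40) · n^((1−1)/2), so the limit is sqrt(2π·40).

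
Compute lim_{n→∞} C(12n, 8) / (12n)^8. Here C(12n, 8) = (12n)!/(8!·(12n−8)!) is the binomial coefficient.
lim = 1/8! = 1/40320

With N = 12n → ∞: C(N, 8) / N^8 = [N(N−1)…(N−7)] / (8! · N^8) = (1/8!) · 1 · (1 − 1/(12n)) · … · (1 − 7/(12n)). Each factor → 1 as N → ∞, so the limit is 1/8! = 1/40320.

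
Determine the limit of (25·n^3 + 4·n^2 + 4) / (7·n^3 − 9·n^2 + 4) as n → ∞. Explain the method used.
lim = 25/7

For large n the leading n^3 terms dominate both numerator and denominator. Dividing top and bottom by n^3, every other term tends to 0, leaving 25/7.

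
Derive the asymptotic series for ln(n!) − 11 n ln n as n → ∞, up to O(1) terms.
ln(n!) − 11 n ln n = −10 n ln n − n + (1/2) ln(2π n) + O(1/n)

Stirling: ln((n)!) = n ln(n) − n + (1/2) ln(2π·n) + O(1/n).
Here n ln(n) = n ln n.
Subtract 11n ln n: leading term is (1 − 11) n ln n = −10 n ln n. The next term is −n. Then the (1/2) ln(2π·n) correction.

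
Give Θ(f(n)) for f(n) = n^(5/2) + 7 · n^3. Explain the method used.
f(n) ∈ Θ(n^3)

Compare the terms by growth order. For large n, n^a · (log n)^b dominates n^a' · (log n)^b' iff a > a', or (a = a' and b > b'). Ranking the 2 terms shows the dominant one is 7 · n^3. Hence f(n) ∈ Θ(n^3).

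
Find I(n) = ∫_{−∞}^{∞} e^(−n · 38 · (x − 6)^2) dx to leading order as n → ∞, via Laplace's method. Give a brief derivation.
I(n) = sqrt(π/(38n))

Here φ(x) = 38 · (x − 6)^2 has its unique minimum at x* = 6 with φ(x*) = 0 and φ''(x*) = 76. Laplace's method gives
  I(n) ~ e^(−n φ(x*)) · sqrt(2π / (n · φ''(x*))) = sqrt(2π / (76n)) = sqrt(π/(38n)).
This is exact: substituting u = (x − 6)·sqrt(38n) gives I(n) = (1/sqrt(38n)) ∫_{−∞}^{∞} e^(−u^2) du = sqrt(π/(38n)).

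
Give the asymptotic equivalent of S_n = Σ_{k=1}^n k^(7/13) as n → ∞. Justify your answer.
S_n ~ (13/20) · n^(20/13)

Integral comparison: Σ_{k=1}^n k^(7/13) = ∫_0^n x^(7/13) dx + O(n^(7/13)). The integral is n^(1 + 7/13) / (1 + 7/13) = n^((7+13)/13) / ((7+13)/13) = (13/20) · n^(20/13).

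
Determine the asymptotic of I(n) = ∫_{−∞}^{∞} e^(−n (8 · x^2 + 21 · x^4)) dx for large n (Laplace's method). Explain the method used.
I(n) ~ sqrt(π/(8n))

φ(x) = 8 · x^2 + 21 · x^4 has its unique global minimum at x* = 0 (since φ'(x) = 16x + 84x^3 = 0 only at x = 0 for real x with both coefficients positive, and φ → ∞ as |x| → ∞). At x* = 0, φ(0) = 0 and φ''(0) = 16. Laplace's method then gives
  I(n) ~ sqrt(2π / (n · φ''(0))) · e^(−n φ(0)) = sqrt(2π / (16n)) = sqrt(π/(8n)).
The 21 · x^4 term contributes only at subleading order (an O(1/n) relative correction).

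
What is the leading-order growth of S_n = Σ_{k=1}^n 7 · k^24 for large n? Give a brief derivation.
S_n ~ 7 · n^25 / 25

By integral comparison (Euler-Maclaurin), Σ_{k=1}^n 7 · k^24 = 7 · ∫_0^n x^24 dx + O(n^24) = 7 · n^25/25 + O(n^24). (Equivalently, Faulhaber's formula gives the same leading term.)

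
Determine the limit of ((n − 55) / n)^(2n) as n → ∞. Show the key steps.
lim = e^(−110)

Rewrite as (1 − 55/n)^(2n). By the standard limit (1 + x/n)^n → e^x, we have (1 − 55/n)^n → e^(−55), and raising to the 2nd power gives e^(−110).
More precisely, ln[(1 − 55/n)^(2n)] = 2n · ln(1 − 55/n) = 2n · (-55/n + O(1/n^2)) = -110 + O(1/n) → -110.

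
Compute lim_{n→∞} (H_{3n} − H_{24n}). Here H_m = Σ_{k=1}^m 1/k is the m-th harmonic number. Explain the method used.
lim = ln(3/24) = −ln 8

Euler-Maclaurin gives H_m = ln m + γ + 1/(2m) + O(1/m^2). The γ and O(1/m) terms cancel in the difference:
  H_{3n} − H_{24n} = ln(3n) − ln(24n) + O(1/n) = ln(3/24) + O(1/n).
Hence the limit is ln(3/24) = −ln 8.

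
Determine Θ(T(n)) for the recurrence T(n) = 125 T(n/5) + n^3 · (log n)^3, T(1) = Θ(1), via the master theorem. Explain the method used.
T(n) = Θ(n^3 · (log n)^4)

Here log_5 125 = 3 and f(n) = n^3 · (log n)^3 = Θ(n^(log_5 125) · (log n)^3). This is the extended Case 2 of the master theorem (f matches the critical exponent up to log factors), giving T(n) = Θ(n^(log_5 125) · (log n)^(3+1)) = Θ(n^3 · (log n)^4).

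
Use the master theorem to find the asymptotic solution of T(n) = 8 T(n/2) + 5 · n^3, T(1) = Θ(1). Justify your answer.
T(n) = Θ(n^3 log n)

log_2 8 = 3, and f(n) = 5 · n^3 = Θ(n^(log_2 8)). This is Case 2 of the master theorem: T(n) = Θ(f(n) · log n) = Θ(n^3 log n).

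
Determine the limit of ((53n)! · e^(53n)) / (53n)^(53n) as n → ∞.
lim = ∞

Stirling: (53n)! ~ sqrt(2π·53n) · (53n/e)^(53n). Hence
  (53n)! · e^(53n) / (53n)^(53n) ~ sqrt(2π·53n) = sqrt(2π·53) · sqrt(n) → ∞.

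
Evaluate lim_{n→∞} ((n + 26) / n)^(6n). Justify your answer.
lim = e^156

Rewrite as (1 + 26/n)^(6n). By the standard limit (1 + x/n)^n → e^x, we have (1 + 26/n)^n → e^26, and raising to the 6th power gives e^156.
More precisely, ln[(1 + 26/n)^(6n)] = 6n · ln(1 + 26/n) = 6n · (26/n + O(1/n^2)) = 156 + O(1/n) → 156.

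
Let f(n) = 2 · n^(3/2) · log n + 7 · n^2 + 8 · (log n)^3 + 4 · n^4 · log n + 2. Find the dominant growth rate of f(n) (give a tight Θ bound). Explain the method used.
f(n) ∈ Θ(n^4 · log n)

Compare the terms by growth order. For large n, n^a · (log n)^b dominates n^a' · (log n)^b' iff a > a', or (a = a' and b > b'). Ranking the 5 terms shows the dominant one is 4 · n^4 · log n. Hence f(n) ∈ Θ(n^4 · log n).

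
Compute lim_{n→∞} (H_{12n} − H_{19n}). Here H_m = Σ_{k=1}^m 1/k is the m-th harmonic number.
lim = ln(12/19)

Euler-Maclaurin gives H_m = ln m + γ + 1/(2m) + O(1/m^2). The γ and O(1/m) terms cancel in the difference:
  H_{12n} − H_{19n} = ln(12n) − ln(19n) + O(1/n) = ln(12/19) + O(1/n).
Hence the limit is ln(12/19).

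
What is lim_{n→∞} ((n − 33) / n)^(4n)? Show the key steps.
lim = e^(−132)

Rewrite as (1 − 33/n)^(4n). By the standard limit (1 + x/n)^n → e^x, we have (1 − 33/n)^n → e^(−33), and raising to the 4th power gives e^(−132).
More precisely, ln[(1 − 33/n)^(4n)] = 4n · ln(1 − 33/n) = 4n · (-33/n + O(1/n^2)) = -132 + O(1/n) → -132.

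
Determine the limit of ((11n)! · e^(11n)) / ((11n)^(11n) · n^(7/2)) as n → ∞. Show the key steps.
lim = 0

Stirling: (11n)! ~ sqrt(2π·11n) · (11n/e)^(11n). Hence
  (11n)! · e^(11n) / (11n)^(11n) ~ sqrt(2π·11n).
Dividing by n^(7/2): sqrt(2π·11n) / n^(7/2) = sqrt(2π·11) · n^((1−7)/2), so the expression behaves like sqrt(2π·11) · n^((1−7)/2) → 0.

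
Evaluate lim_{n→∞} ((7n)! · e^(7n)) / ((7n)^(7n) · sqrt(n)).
lim = sqrt(2π·7)

Stirling: (7n)! ~ sqrt(2π·7n) · (7n/e)^(7n). Hence
  (7n)! · e^(7n) / (7n)^(7n) ~ sqrt(2π·7n).
Dividing by sqrt(n): sqrt(2π·7n) / sqrt(n) = sqrt(2π·7) · n^((1−1)/2), so the limit is sqrt(2π·7).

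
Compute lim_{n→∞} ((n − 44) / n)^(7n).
lim = e^(−308)

Rewrite as (1 − 44/n)^(7n). By the standard limit (1 + x/n)^n → e^x, we have (1 − 44/n)^n → e^(−44), and raising to the 7th power gives e^(−308).
More precisely, ln[(1 − 44/n)^(7n)] = 7n · ln(1 − 44/n) = 7n · (-44/n + O(1/n^2)) = -308 + O(1/n) → -308.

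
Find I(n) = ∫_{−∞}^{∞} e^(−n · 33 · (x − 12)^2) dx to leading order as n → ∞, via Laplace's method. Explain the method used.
I(n) = sqrt(π/(33n))

Here φ(x) = 33 · (x − 12)^2 has its unique minimum at x* = 12 with φ(x*) = 0 and φ''(x*) = 66. Laplace's method gives
  I(n) ~ e^(−n φ(x*)) · sqrt(2π / (n · φ''(x*))) = sqrt(2π / (66n)) = sqrt(π/(33n)).
This is exact: substituting u = (x − 12)·sqrt(33n) gives I(n) = (1/sqrt(33n)) ∫_{−∞}^{∞} e^(−u^2) du = sqrt(π/(33n)).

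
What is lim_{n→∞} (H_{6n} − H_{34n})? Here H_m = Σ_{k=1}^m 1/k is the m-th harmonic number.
lim = ln(6/34) = ln(3/17)

Euler-Maclaurin gives H_m = ln m + γ + 1/(2m) + O(1/m^2). The γ and O(1/m) terms cancel in the difference:
  H_{6n} − H_{34n} = ln(6n) − ln(34n) + O(1/n) = ln(6/34) + O(1/n).
Hence the limit is ln(6/34) = ln(3/17).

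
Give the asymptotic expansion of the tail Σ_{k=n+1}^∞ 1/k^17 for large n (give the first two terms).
Σ_{k>n} 1/k^17 = 1/(16 · n^16) − 1/(2 · n^17) + O(1/n^18)

Compare to the integral: ∫_{n}^∞ x^(−17) dx = [−x^(−16)/16]_{n}^∞ = 1/((17−1)·n^16). The Euler-Maclaurin correction adds −f(n)/2 = −1/(2·n^17). Euler-Maclaurin then gives
  Σ_{k>n} 1/k^17 = ∫_{n}^∞ dx/x^17 − 1/(2·n^17) + O(1/n^18).
(Equivalently this is ζ(17) − Σ_{k≤n} 1/k^17.)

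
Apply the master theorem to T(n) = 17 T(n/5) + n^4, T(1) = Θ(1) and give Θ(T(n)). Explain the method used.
T(n) = Θ(n^4)

log_5 17 ≈ 1.760. f(n) = n^4 dominates n^(log_5 17) since 4 > 1.760, and the regularity condition a·f(n/b) = 17·(n/5)^4 = (17/625)·n^4 ≤ c·f(n) holds with c = 17/625 ≈ 0.0272 < 1. So this is Case 3: T(n) = Θ(f(n)) = Θ(n^4).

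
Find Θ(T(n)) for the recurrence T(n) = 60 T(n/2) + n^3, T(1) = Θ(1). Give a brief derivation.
T(n) = Θ(n^(log_2 60))

Master theorem: compare f(n) = n^3 to n^(log_2 60) where log_2 60 ≈ 5.907. Since 3 < log_2 60, we have f(n) = O(n^(log_2 60 − ε)) for some ε > 0 — Case 1. Hence T(n) = Θ(n^(log_2 60)).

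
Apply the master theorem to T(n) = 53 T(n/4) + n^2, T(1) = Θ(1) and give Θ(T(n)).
T(n) = Θ(n^(log_4 53))

Master theorem: compare f(n) = n^2 to n^(log_4 53) where log_4 53 ≈ 2.864. Since 2 < log_4 53, we have f(n) = O(n^(log_4 53 − ε)) for some ε > 0 — Case 1. Hence T(n) = Θ(n^(log_4 53)).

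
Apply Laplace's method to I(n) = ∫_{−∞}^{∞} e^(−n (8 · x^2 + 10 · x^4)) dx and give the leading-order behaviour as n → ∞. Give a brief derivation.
I(n) ~ sqrt(π/(8n))

φ(x) = 8 · x^2 + 10 · x^4 has its unique global minimum at x* = 0 (since φ'(x) = 16x + 40x^3 = 0 only at x = 0 for real x with both coefficients positive, and φ → ∞ as |x| → ∞). At x* = 0, φ(0) = 0 and φ''(0) = 16. Laplace's method then gives
  I(n) ~ sqrt(2π / (n · φ''(0))) · e^(−n φ(0)) = sqrt(2π / (16n)) = sqrt(π/(8n)).
The 10 · x^4 term contributes only at subleading order (an O(1/n) relative correction).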